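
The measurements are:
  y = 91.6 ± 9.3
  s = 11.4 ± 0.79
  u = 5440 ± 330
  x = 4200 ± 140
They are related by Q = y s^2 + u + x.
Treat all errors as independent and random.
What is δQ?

2080

Let p = y·s^2 = 11900. δp/p = √((1·δy/y)² + (2·δs/s)²) = √(0.0103 + 0.0192) = 0.172, so δp = 2050.
Q = p + u + x: δQ = √(δp² + δu² + δx²) = √(4.18e+06 + 1.09e+05 + 19600) = 2080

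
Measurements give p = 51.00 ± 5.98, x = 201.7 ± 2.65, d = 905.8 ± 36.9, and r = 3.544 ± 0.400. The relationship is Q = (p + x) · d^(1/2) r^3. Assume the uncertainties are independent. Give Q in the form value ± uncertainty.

Let u = p + x = 252.7. δu = √(δp² + δx²) = √(35.8 + 7.02) = 6.54, so δu/u = 0.0259.
Q is then a monomial in u, d, r:
δQ/Q = √((δu/u)² + (½·δd/d)² + (3·δr/r)²) = √(0.000670 + 0.000415 + 0.115) = 0.340
Q = 338500, so δQ = 0.340 × 338500 = 1.15e+05.

(3.385 ± 1.15) × 10^5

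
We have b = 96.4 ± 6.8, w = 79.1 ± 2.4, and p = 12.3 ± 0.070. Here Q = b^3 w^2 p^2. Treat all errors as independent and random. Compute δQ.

1.87e+11

For a monomial Q ∝ b^3, w^2, p^2, fractional errors add in quadrature:
  (3·δb/b)² = (3×0.0705)² = 0.0448;  (2·δw/w)² = (2×0.0303)² = 0.00368;  (2·δp/p)² = (2×0.00569)² = 0.000130
δQ/Q = √(0.0486) = 0.220
Q = 8.48e+11, so δQ = 0.220 × 8.48e+11 = 1.87e+11.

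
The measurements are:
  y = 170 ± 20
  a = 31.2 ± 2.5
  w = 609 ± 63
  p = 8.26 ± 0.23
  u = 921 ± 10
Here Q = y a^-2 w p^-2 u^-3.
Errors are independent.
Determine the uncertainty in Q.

Relative error in a monomial: (δQ/Q)² = Σ (nᵢ · δxᵢ/xᵢ)².
  (1·δy/y)² = (1×0.118)² = 0.0138;  (-2·δa/a)² = (-2×0.0801)² = 0.0257;  (1·δw/w)² = (1×0.103)² = 0.0107;  (-2·δp/p)² = (-2×0.0278)² = 0.00310;  (-3·δu/u)² = (-3×0.0109)² = 0.00106
δQ/Q = √(0.0544) = 0.233
Q = 2e-09, so δQ = 0.233 × 2e-09 = 4.65e-10.

4.65e-10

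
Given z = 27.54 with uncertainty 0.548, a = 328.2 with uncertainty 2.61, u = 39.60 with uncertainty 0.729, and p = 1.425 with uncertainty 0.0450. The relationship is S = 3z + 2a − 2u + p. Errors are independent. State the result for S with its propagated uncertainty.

661.2 ± 5.66

S is a linear combination, so absolute uncertainties add in quadrature:
  (3·δz)² = 2.70;  (2·δa)² = 27.2;  (2·δu)² = 2.13;  (δp)² = 0.00202
δS = √(32.1) = 5.66
S = 661.2.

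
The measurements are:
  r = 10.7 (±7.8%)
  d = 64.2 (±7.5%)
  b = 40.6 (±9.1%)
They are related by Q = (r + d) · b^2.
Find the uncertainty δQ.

23900

Let u = r + d = 74.9. δu = √(δr² + δd²) = √(0.697 + 23.2) = 4.89, so δu/u = 0.0652.
Q is then a monomial in u, b:
δQ/Q = √((δu/u)² + (2·δb/b)²) = √(0.00426 + 0.0331) = 0.193
Q = 1.23e+05, so δQ = 0.193 × 1.23e+05 = 23900.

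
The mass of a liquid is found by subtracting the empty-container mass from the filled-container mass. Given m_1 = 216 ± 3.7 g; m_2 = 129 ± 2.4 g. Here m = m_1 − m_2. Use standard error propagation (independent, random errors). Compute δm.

Each term contributes (cᵢ δxᵢ)² to (δm)²:
  (δm_1)² = 13.7;  (δm_2)² = 5.76
δm = √(19.5) = 4.41 g

4.41 g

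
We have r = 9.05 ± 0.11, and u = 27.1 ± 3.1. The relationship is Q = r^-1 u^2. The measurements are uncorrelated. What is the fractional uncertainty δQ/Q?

0.229

For a monomial Q ∝ r^-1, u^2, fractional errors add in quadrature:
  (-1·δr/r)² = (-1×0.0122)² = 0.000148;  (2·δu/u)² = (2×0.114)² = 0.0523
δQ/Q = √(0.0525) = 0.229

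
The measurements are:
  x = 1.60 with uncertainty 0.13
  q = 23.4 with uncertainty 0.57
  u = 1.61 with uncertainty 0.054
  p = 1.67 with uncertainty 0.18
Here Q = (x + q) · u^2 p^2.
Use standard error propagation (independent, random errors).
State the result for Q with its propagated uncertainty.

181 ± 41.0

Let w = x + q = 25.0. δw = √(δx² + δq²) = √(0.0169 + 0.325) = 0.585, so δw/w = 0.0234.
Q is then a monomial in w, u, p:
δQ/Q = √((δw/w)² + (2·δu/u)² + (2·δp/p)²) = √(0.000547 + 0.00450 + 0.0465) = 0.227
Q = 181, so δQ = 0.227 × 181 = 41.0.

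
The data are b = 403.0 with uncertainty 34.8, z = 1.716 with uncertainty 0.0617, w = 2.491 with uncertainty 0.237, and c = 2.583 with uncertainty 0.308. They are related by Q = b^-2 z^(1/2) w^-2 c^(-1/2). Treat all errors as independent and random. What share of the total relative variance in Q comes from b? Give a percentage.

42.7%

(δQ/Q)² = (-2·δb/b)² + (½·δz/z)² + (-2·δw/w)² + (−½·δc/c)²
  b term: (-2×0.0864)² = 0.0298
  z term: (0.5×0.0360)² = 0.000323
  w term: (-2×0.0951)² = 0.0362
  c term: (-0.5×0.119)² = 0.00355
Total = 0.0699. Share from b = 0.0298/0.0699 = 0.427.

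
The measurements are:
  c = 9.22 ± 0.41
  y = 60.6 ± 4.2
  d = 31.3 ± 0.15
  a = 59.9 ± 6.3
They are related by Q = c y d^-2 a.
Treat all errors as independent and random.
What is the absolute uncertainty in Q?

4.57

Since Q is a product/quotient, work with relative uncertainties:
  (1·δc/c)² = (1×0.0445)² = 0.00198;  (1·δy/y)² = (1×0.0693)² = 0.00480;  (-2·δd/d)² = (-2×0.00479)² = 9.19e-05;  (1·δa/a)² = (1×0.105)² = 0.0111
δQ/Q = √(0.0179) = 0.134
Q = 34.2, so δQ = 0.134 × 34.2 = 4.57.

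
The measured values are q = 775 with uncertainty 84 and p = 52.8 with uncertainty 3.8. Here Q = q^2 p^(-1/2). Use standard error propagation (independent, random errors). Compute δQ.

18200

Each factor contributes (exponent × relative error)² to (δQ/Q)²:
  (2·δq/q)² = (2×0.108)² = 0.0470;  (−½·δp/p)² = (-0.5×0.0720)² = 0.00129
δQ/Q = √(0.0483) = 0.220
Q = 82700, so δQ = 0.220 × 82700 = 18200.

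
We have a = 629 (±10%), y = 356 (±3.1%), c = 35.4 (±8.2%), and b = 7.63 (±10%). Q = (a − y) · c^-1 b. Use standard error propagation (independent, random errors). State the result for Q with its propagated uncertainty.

Let u = a − y = 273. δu = √(δa² + δy²) = √(3960 + 122) = 63.9, so δu/u = 0.234.
Q is then a monomial in u, c, b:
δQ/Q = √((δu/u)² + (-1·δc/c)² + (1·δb/b)²) = √(0.0547 + 0.00672 + 0.0100) = 0.267
Q = 58.8, so δQ = 0.267 × 58.8 = 15.7.

58.8 ± 15.7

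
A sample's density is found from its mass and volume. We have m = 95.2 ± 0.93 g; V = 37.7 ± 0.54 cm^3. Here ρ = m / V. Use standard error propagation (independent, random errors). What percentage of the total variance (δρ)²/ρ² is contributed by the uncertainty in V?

68.3%

(δρ/ρ)² = (1·δm/m)² + (-1·δV/V)²
  m term: (1×0.00977)² = 9.54e-05
  V term: (-1×0.0143)² = 0.000205
Total = 0.000301. Share from V = 0.000205/0.000301 = 0.683.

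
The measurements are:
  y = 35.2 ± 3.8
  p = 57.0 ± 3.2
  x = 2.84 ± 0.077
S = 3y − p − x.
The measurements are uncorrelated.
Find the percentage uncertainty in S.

Each term contributes (cᵢ δxᵢ)² to (δS)²:
  (3·δy)² = 130;  (δp)² = 10.2;  (δx)² = 0.00593
δS = √(140) = 11.8
S = 45.8, so δS/S = 11.8/45.8 = 0.259.

25.9%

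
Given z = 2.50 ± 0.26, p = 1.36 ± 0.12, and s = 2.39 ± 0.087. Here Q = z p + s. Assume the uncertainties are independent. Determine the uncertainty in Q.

Let w = z·p = 3.40. δw/w = √((1·δz/z)² + (1·δp/p)²) = √(0.0108 + 0.00779) = 0.136, so δw = 0.464.
Q = w + s: δQ = √(δw² + δs²) = √(0.215 + 0.00757) = 0.472

0.472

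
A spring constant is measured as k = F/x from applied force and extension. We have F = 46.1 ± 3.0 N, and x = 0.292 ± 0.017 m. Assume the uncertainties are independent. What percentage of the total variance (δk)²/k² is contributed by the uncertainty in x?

44.5%

(δk/k)² = (1·δF/F)² + (-1·δx/x)²
  F term: (1×0.0651)² = 0.00423
  x term: (-1×0.0582)² = 0.00339
Total = 0.00762. Share from x = 0.00339/0.00762 = 0.445.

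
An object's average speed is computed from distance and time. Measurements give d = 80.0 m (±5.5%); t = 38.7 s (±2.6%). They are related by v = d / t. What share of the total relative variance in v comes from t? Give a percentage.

18.3%

(δv/v)² = (1·δd/d)² + (-1·δt/t)²
  d term: (1×0.0550)² = 0.00303
  t term: (-1×0.0260)² = 0.000676
Total = 0.00370. Share from t = 0.000676/0.00370 = 0.183.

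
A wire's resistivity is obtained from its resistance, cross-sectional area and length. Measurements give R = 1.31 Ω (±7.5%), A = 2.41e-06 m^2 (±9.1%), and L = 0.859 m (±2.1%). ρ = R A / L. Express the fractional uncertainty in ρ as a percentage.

12.0%

Since ρ is a product/quotient, work with relative uncertainties:
  (1·δR/R)² = (1×0.0750)² = 0.00562;  (1·δA/A)² = (1×0.0910)² = 0.00828;  (-1·δL/L)² = (-1×0.0210)² = 0.000441
δρ/ρ = √(0.0143) = 0.120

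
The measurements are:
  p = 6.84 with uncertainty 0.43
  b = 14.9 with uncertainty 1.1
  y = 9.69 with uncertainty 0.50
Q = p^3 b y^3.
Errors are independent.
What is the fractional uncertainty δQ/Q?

For a monomial Q ∝ p^3, b, y^3, fractional errors add in quadrature:
  (3·δp/p)² = (3×0.0629)² = 0.0356;  (1·δb/b)² = (1×0.0738)² = 0.00545;  (3·δy/y)² = (3×0.0516)² = 0.0240
δQ/Q = √(0.0650) = 0.255

0.255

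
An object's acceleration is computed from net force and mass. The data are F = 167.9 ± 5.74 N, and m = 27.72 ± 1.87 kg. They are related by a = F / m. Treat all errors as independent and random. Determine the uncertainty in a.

Relative error in a monomial: (δa/a)² = Σ (nᵢ · δxᵢ/xᵢ)².
  (1·δF/F)² = (1×0.0342)² = 0.00117;  (-1·δm/m)² = (-1×0.0675)² = 0.00455
δa/a = √(0.00572) = 0.0756
a = 6.057 m/s^2, so δa = 0.0756 × 6.057 = 0.458 m/s^2.

0.458 m/s^2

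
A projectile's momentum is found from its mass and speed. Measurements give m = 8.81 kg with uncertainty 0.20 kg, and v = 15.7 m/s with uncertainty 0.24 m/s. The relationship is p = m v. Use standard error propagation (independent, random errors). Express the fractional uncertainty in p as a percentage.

2.74%

For a monomial p ∝ m, v, fractional errors add in quadrature:
  (1·δm/m)² = (1×0.0227)² = 0.000515;  (1·δv/v)² = (1×0.0153)² = 0.000234
δp/p = √(0.000749) = 0.0274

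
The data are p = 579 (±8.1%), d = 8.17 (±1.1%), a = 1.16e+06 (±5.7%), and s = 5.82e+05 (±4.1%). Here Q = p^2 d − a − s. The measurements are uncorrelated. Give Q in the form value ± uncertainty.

Let w = p^2·d = 2.74e+06. δw/w = √((2·δp/p)² + (1·δd/d)²) = √(0.0262 + 0.000121) = 0.162, so δw = 4.45e+05.
Q = w − a − s: δQ = √(δw² + δa² + δs²) = √(1.98e+11 + 4.37e+09 + 5.69e+08) = 4.5e+05
Q = 9.97e+05.

(9.97 ± 4.50) × 10^5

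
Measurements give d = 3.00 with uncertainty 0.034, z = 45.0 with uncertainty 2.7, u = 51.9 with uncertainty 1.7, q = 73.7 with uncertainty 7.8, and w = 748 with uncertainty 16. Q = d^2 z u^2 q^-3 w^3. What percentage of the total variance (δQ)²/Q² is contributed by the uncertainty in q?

88.9%

(δQ/Q)² = (2·δd/d)² + (1·δz/z)² + (2·δu/u)² + (-3·δq/q)² + (3·δw/w)²
  d term: (2×0.0113)² = 0.000514
  z term: (1×0.0600)² = 0.00360
  u term: (2×0.0328)² = 0.00429
  q term: (-3×0.106)² = 0.101
  w term: (3×0.0214)² = 0.00412
Total = 0.113. Share from q = 0.101/0.113 = 0.889.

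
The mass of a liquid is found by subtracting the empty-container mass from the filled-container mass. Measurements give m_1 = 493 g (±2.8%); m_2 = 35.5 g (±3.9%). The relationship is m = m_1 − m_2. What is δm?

For a sum/difference, combine absolute errors in quadrature:
  (δm_1)² = 191;  (δm_2)² = 1.92
δm = √(192) = 13.9 g

13.9 g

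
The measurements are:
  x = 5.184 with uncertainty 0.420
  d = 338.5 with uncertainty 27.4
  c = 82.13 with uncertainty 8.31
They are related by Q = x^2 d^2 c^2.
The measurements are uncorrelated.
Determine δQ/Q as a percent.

30.6%

Each factor contributes (exponent × relative error)² to (δQ/Q)²:
  (2·δx/x)² = (2×0.0810)² = 0.0263;  (2·δd/d)² = (2×0.0809)² = 0.0262;  (2·δc/c)² = (2×0.101)² = 0.0410
δQ/Q = √(0.0934) = 0.306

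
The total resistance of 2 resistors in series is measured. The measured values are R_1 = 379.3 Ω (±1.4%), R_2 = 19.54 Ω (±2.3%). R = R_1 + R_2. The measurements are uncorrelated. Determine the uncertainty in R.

5.33 Ω

For a sum/difference, combine absolute errors in quadrature:
  (δR_1)² = 28.2;  (δR_2)² = 0.202
δR = √(28.4) = 5.33 Ω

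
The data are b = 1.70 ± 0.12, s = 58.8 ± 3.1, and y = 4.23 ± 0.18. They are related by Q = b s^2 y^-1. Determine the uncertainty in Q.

Products/powers → add relative errors in quadrature, weighted by exponent:
  (1·δb/b)² = (1×0.0706)² = 0.00498;  (2·δs/s)² = (2×0.0527)² = 0.0111;  (-1·δy/y)² = (-1×0.0426)² = 0.00181
δQ/Q = √(0.0179) = 0.134
Q = 1390, so δQ = 0.134 × 1390 = 186.

186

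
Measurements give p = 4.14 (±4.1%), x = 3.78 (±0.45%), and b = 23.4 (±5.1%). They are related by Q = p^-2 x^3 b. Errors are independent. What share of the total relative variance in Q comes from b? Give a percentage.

(δQ/Q)² = (-2·δp/p)² + (3·δx/x)² + (1·δb/b)²
  p term: (-2×0.0410)² = 0.00672
  x term: (3×0.00450)² = 0.000182
  b term: (1×0.0510)² = 0.00260
Total = 0.00951. Share from b = 0.00260/0.00951 = 0.274.

27.4%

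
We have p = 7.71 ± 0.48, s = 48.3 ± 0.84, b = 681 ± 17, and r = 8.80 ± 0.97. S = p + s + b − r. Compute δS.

17.1

For a sum/difference, combine absolute errors in quadrature:
  (δp)² = 0.230;  (δs)² = 0.706;  (δb)² = 289;  (δr)² = 0.941
δS = √(291) = 17.1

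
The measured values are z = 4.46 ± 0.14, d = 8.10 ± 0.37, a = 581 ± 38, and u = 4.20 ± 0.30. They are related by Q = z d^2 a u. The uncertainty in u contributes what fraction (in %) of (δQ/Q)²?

27.3%

(δQ/Q)² = (1·δz/z)² + (2·δd/d)² + (1·δa/a)² + (1·δu/u)²
  z term: (1×0.0314)² = 0.000985
  d term: (2×0.0457)² = 0.00835
  a term: (1×0.0654)² = 0.00428
  u term: (1×0.0714)² = 0.00510
Total = 0.0187. Share from u = 0.00510/0.0187 = 0.273.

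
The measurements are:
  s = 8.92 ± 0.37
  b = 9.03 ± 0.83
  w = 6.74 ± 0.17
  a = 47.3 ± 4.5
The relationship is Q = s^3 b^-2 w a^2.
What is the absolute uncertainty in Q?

Since Q is a product/quotient, work with relative uncertainties:
  (3·δs/s)² = (3×0.0415)² = 0.0155;  (-2·δb/b)² = (-2×0.0919)² = 0.0338;  (1·δw/w)² = (1×0.0252)² = 0.000636;  (2·δa/a)² = (2×0.0951)² = 0.0362
δQ/Q = √(0.0861) = 0.293
Q = 1.31e+05, so δQ = 0.293 × 1.31e+05 = 38500.

38500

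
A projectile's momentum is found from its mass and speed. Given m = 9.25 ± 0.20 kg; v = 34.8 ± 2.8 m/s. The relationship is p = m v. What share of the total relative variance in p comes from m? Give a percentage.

6.74%

(δp/p)² = (1·δm/m)² + (1·δv/v)²
  m term: (1×0.0216)² = 0.000467
  v term: (1×0.0805)² = 0.00647
Total = 0.00694. Share from m = 0.000467/0.00694 = 0.0674.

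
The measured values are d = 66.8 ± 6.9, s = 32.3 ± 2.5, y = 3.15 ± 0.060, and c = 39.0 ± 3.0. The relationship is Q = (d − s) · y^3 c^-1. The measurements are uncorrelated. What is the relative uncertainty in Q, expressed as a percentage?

Let u = d − s = 34.5. δu = √(δd² + δs²) = √(47.6 + 6.25) = 7.34, so δu/u = 0.213.
Q is then a monomial in u, y, c:
δQ/Q = √((δu/u)² + (3·δy/y)² + (-1·δc/c)²) = √(0.0453 + 0.00327 + 0.00592) = 0.233

23.3%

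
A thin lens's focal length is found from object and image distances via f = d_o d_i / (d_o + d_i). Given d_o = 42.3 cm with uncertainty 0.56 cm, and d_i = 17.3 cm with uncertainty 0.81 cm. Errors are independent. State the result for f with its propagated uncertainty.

∂f/∂d_o = (d_i/(d_o+d_i))² = 0.0843;  ∂f/∂d_i = (d_o/(d_o+d_i))² = 0.504
δf = √((∂f/∂d_o · δd_o)² + (∂f/∂d_i · δd_i)²) = √(0.00223 + 0.166) = 0.411 cm
f = 12.3 cm.

12.3 ± 0.411 cm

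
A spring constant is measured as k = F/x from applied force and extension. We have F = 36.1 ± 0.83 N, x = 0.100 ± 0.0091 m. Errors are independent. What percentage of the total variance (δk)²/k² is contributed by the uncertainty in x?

(δk/k)² = (1·δF/F)² + (-1·δx/x)²
  F term: (1×0.0230)² = 0.000529
  x term: (-1×0.0910)² = 0.00828
Total = 0.00881. Share from x = 0.00828/0.00881 = 0.940.

94.0%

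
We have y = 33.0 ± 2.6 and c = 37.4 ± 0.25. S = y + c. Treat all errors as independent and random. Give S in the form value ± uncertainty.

Sums and differences: (δS)² = Σ (cᵢ δxᵢ)².
  (δy)² = 6.76;  (δc)² = 0.0625
δS = √(6.82) = 2.61
S = 70.4.

70.4 ± 2.61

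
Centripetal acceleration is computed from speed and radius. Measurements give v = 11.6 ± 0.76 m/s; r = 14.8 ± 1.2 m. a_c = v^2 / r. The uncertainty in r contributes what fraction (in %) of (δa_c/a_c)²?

27.7%

(δa_c/a_c)² = (2·δv/v)² + (-1·δr/r)²
  v term: (2×0.0655)² = 0.0172
  r term: (-1×0.0811)² = 0.00657
Total = 0.0237. Share from r = 0.00657/0.0237 = 0.277.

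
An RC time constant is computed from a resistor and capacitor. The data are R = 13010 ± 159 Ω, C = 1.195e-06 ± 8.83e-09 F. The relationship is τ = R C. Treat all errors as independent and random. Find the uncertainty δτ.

Products/powers → add relative errors in quadrature, weighted by exponent:
  (1·δR/R)² = (1×0.0122)² = 0.000149;  (1·δC/C)² = (1×0.00739)² = 5.46e-05
δτ/τ = √(0.000204) = 0.0143
τ = 0.01555 s, so δτ = 0.0143 × 0.01555 = 0.000222 s.

0.000222 s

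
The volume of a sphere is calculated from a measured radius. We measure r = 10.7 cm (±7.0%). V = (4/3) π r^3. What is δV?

1080 cm^3

Products/powers → add relative errors in quadrature, weighted by exponent:
  (3·δr/r)² = (3×0.0700)² = 0.0441
δV/V = √(0.0441) = 0.210
V = 5130 cm^3, so δV = 0.210 × 5130 = 1080 cm^3.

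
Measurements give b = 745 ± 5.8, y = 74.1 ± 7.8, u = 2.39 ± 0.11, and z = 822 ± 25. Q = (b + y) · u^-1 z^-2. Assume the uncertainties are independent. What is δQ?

Let w = b + y = 819. δw = √(δb² + δy²) = √(33.6 + 60.8) = 9.72, so δw/w = 0.0119.
Q is then a monomial in w, u, z:
δQ/Q = √((δw/w)² + (-1·δu/u)² + (-2·δz/z)²) = √(0.000141 + 0.00212 + 0.00370) = 0.0772
Q = 0.000507, so δQ = 0.0772 × 0.000507 = 3.92e-05.

3.92e-05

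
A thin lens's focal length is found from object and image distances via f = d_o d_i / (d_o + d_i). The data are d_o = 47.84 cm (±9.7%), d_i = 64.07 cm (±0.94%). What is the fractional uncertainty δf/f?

0.0557

∂f/∂d_o = (d_i/(d_o+d_i))² = 0.328;  ∂f/∂d_i = (d_o/(d_o+d_i))² = 0.183
δf = √((∂f/∂d_o · δd_o)² + (∂f/∂d_i · δd_i)²) = √(2.31 + 0.0121) = 1.52 cm
f = 27.39 cm, so δf/f = 1.52/27.39 = 0.0557.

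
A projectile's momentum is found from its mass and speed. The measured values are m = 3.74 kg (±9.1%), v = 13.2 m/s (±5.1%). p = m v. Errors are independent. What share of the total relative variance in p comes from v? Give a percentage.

(δp/p)² = (1·δm/m)² + (1·δv/v)²
  m term: (1×0.0910)² = 0.00828
  v term: (1×0.0510)² = 0.00260
Total = 0.0109. Share from v = 0.00260/0.0109 = 0.239.

23.9%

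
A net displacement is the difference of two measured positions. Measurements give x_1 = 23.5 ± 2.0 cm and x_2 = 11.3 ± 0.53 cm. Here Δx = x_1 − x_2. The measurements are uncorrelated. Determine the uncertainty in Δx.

Absolute uncertainties add in quadrature for a linear combination:
  (δx_1)² = 4.00;  (δx_2)² = 0.281
δΔx = √(4.28) = 2.07 cm

2.07 cm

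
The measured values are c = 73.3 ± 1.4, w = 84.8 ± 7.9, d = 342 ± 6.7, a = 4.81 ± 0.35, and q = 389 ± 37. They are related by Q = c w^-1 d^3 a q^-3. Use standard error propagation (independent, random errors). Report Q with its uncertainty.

Each factor contributes (exponent × relative error)² to (δQ/Q)²:
  (1·δc/c)² = (1×0.0191)² = 0.000365;  (-1·δw/w)² = (-1×0.0932)² = 0.00868;  (3·δd/d)² = (3×0.0196)² = 0.00345;  (1·δa/a)² = (1×0.0728)² = 0.00529;  (-3·δq/q)² = (-3×0.0951)² = 0.0814
δQ/Q = √(0.0992) = 0.315
Q = 2.83, so δQ = 0.315 × 2.83 = 0.890.

2.83 ± 0.890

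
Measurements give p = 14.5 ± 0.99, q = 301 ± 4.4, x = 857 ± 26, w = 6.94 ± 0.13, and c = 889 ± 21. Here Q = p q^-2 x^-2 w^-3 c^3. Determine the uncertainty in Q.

6.04e-05

For a monomial Q ∝ p, q^-2, x^-2, w^-3, c^3, fractional errors add in quadrature:
  (1·δp/p)² = (1×0.0683)² = 0.00466;  (-2·δq/q)² = (-2×0.0146)² = 0.000855;  (-2·δx/x)² = (-2×0.0303)² = 0.00368;  (-3·δw/w)² = (-3×0.0187)² = 0.00316;  (3·δc/c)² = (3×0.0236)² = 0.00502
δQ/Q = √(0.0174) = 0.132
Q = 0.000458, so δQ = 0.132 × 0.000458 = 6.04e-05.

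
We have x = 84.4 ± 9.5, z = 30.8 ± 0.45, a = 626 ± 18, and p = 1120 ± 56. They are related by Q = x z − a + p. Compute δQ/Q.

0.0973

Let w = x·z = 2600. δw/w = √((1·δx/x)² + (1·δz/z)²) = √(0.0127 + 0.000213) = 0.114, so δw = 295.
Q = w − a + p: δQ = √(δw² + δa² + δp²) = √(87100 + 324 + 3140) = 301
Q = 3090, so δQ/Q = 301/3090 = 0.0973.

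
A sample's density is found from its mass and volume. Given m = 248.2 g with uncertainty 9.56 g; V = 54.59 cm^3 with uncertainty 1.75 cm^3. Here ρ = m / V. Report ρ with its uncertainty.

Products/powers → add relative errors in quadrature, weighted by exponent:
  (1·δm/m)² = (1×0.0385)² = 0.00148;  (-1·δV/V)² = (-1×0.0321)² = 0.00103
δρ/ρ = √(0.00251) = 0.0501
ρ = 4.547 g/cm^3, so δρ = 0.0501 × 4.547 = 0.228 g/cm^3.

4.547 ± 0.228 g/cm^3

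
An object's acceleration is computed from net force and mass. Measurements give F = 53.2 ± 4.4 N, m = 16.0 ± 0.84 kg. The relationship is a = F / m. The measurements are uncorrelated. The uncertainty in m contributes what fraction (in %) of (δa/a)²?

(δa/a)² = (1·δF/F)² + (-1·δm/m)²
  F term: (1×0.0827)² = 0.00684
  m term: (-1×0.0525)² = 0.00276
Total = 0.00960. Share from m = 0.00276/0.00960 = 0.287.

28.7%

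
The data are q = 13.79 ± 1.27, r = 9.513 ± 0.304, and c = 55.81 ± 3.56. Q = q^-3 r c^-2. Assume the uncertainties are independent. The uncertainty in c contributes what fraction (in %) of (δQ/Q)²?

(δQ/Q)² = (-3·δq/q)² + (1·δr/r)² + (-2·δc/c)²
  q term: (-3×0.0921)² = 0.0763
  r term: (1×0.0320)² = 0.00102
  c term: (-2×0.0638)² = 0.0163
Total = 0.0936. Share from c = 0.0163/0.0936 = 0.174.

17.4%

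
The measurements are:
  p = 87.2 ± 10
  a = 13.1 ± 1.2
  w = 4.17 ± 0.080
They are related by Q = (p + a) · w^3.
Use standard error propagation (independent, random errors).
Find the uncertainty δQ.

Let u = p + a = 100. δu = √(δp² + δa²) = √(100 + 1.44) = 10.1, so δu/u = 0.100.
Q is then a monomial in u, w:
δQ/Q = √((δu/u)² + (3·δw/w)²) = √(0.0101 + 0.00331) = 0.116
Q = 7270, so δQ = 0.116 × 7270 = 842.

842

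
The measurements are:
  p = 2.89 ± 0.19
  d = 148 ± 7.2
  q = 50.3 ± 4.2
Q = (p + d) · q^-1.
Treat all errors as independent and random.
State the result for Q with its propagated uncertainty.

3.00 ± 0.289

Let u = p + d = 151. δu = √(δp² + δd²) = √(0.0361 + 51.8) = 7.20, so δu/u = 0.0477.
Q is then a monomial in u, q:
δQ/Q = √((δu/u)² + (-1·δq/q)²) = √(0.00228 + 0.00697) = 0.0962
Q = 3.00, so δQ = 0.0962 × 3.00 = 0.289.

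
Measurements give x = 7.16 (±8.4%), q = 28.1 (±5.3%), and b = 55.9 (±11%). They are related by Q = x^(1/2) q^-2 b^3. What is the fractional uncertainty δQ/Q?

For a monomial Q ∝ x^(1/2), q^-2, b^3, fractional errors add in quadrature:
  (½·δx/x)² = (0.5×0.0840)² = 0.00176;  (-2·δq/q)² = (-2×0.0530)² = 0.0112;  (3·δb/b)² = (3×0.110)² = 0.109
δQ/Q = √(0.122) = 0.349

0.349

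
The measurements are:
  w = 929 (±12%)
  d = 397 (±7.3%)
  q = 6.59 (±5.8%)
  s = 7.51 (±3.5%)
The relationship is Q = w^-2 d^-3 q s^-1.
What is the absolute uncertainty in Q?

Products/powers → add relative errors in quadrature, weighted by exponent:
  (-2·δw/w)² = (-2×0.120)² = 0.0576;  (-3·δd/d)² = (-3×0.0730)² = 0.0480;  (1·δq/q)² = (1×0.0580)² = 0.00336;  (-1·δs/s)² = (-1×0.0350)² = 0.00123
δQ/Q = √(0.110) = 0.332
Q = 1.62e-14, so δQ = 0.332 × 1.62e-14 = 5.39e-15.

5.39e-15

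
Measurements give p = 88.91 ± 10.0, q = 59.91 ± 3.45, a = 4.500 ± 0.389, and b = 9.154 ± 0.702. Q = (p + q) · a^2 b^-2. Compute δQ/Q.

Let u = p + q = 148.8. δu = √(δp² + δq²) = √(100 + 11.9) = 10.6, so δu/u = 0.0711.
Q is then a monomial in u, a, b:
δQ/Q = √((δu/u)² + (2·δa/a)² + (-2·δb/b)²) = √(0.00505 + 0.0299 + 0.0235) = 0.242

0.242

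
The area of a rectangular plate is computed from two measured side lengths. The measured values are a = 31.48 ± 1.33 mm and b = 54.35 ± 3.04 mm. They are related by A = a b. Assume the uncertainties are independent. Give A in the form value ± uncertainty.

1711 ± 120 mm^2

Relative error in a monomial: (δA/A)² = Σ (nᵢ · δxᵢ/xᵢ)².
  (1·δa/a)² = (1×0.0422)² = 0.00178;  (1·δb/b)² = (1×0.0559)² = 0.00313
δA/A = √(0.00491) = 0.0701
A = 1711 mm^2, so δA = 0.0701 × 1711 = 120 mm^2.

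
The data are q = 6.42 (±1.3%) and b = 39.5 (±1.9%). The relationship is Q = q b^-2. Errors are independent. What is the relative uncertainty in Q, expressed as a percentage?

4.02%

Products/powers → add relative errors in quadrature, weighted by exponent:
  (1·δq/q)² = (1×0.0130)² = 0.000169;  (-2·δb/b)² = (-2×0.0190)² = 0.00144
δQ/Q = √(0.00161) = 0.0402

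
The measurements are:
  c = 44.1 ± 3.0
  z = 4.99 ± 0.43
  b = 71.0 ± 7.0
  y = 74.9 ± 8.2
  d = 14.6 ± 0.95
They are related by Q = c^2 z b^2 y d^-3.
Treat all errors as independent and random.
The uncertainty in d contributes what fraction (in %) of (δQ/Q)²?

(δQ/Q)² = (2·δc/c)² + (1·δz/z)² + (2·δb/b)² + (1·δy/y)² + (-3·δd/d)²
  c term: (2×0.0680)² = 0.0185
  z term: (1×0.0862)² = 0.00743
  b term: (2×0.0986)² = 0.0389
  y term: (1×0.109)² = 0.0120
  d term: (-3×0.0651)² = 0.0381
Total = 0.115. Share from d = 0.0381/0.115 = 0.332.

33.2%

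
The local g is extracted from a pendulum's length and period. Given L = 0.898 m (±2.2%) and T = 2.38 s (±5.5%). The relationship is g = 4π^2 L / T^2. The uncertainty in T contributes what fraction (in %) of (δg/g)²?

(δg/g)² = (1·δL/L)² + (-2·δT/T)²
  L term: (1×0.0220)² = 0.000484
  T term: (-2×0.0550)² = 0.0121
Total = 0.0126. Share from T = 0.0121/0.0126 = 0.962.

96.2%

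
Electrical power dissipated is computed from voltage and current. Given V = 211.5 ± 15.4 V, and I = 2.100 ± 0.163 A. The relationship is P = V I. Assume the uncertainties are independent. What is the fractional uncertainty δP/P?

Products/powers → add relative errors in quadrature, weighted by exponent:
  (1·δV/V)² = (1×0.0728)² = 0.00530;  (1·δI/I)² = (1×0.0776)² = 0.00602
δP/P = √(0.0113) = 0.106

0.106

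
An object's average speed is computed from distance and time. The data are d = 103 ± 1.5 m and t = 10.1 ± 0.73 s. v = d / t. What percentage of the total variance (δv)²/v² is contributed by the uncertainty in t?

96.1%

(δv/v)² = (1·δd/d)² + (-1·δt/t)²
  d term: (1×0.0146)² = 0.000212
  t term: (-1×0.0723)² = 0.00522
Total = 0.00544. Share from t = 0.00522/0.00544 = 0.961.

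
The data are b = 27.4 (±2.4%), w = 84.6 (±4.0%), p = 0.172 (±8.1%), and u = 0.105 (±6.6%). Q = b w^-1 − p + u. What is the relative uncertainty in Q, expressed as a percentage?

Let h = b·w^-1 = 0.324. δh/h = √((1·δb/b)² + (-1·δw/w)²) = √(0.000576 + 0.00160) = 0.0466, so δh = 0.0151.
Q = h − p + u: δQ = √(δh² + δp² + δu²) = √(0.000228 + 0.000194 + 4.8e-05) = 0.0217
Q = 0.257, so δQ/Q = 0.0217/0.257 = 0.0844.

8.44%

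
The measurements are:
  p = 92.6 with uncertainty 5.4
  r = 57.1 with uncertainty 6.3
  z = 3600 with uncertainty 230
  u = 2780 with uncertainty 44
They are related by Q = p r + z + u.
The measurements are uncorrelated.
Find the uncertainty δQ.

Let w = p·r = 5290. δw/w = √((1·δp/p)² + (1·δr/r)²) = √(0.00340 + 0.0122) = 0.125, so δw = 660.
Q = w + z + u: δQ = √(δw² + δz² + δu²) = √(4.35e+05 + 52900 + 1940) = 700

700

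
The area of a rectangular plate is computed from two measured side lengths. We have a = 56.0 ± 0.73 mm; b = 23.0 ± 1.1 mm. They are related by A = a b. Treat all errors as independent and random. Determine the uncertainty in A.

63.8 mm^2

Since A is a product/quotient, work with relative uncertainties:
  (1·δa/a)² = (1×0.0130)² = 0.000170;  (1·δb/b)² = (1×0.0478)² = 0.00229
δA/A = √(0.00246) = 0.0496
A = 1290 mm^2, so δA = 0.0496 × 1290 = 63.8 mm^2.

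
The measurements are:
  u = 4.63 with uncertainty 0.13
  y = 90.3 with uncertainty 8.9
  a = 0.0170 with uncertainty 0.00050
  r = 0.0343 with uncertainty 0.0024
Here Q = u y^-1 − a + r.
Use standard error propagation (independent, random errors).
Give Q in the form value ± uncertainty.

0.0686 ± 0.00580

Let p = u·y^-1 = 0.0513. δp/p = √((1·δu/u)² + (-1·δy/y)²) = √(0.000788 + 0.00971) = 0.102, so δp = 0.00525.
Q = p − a + r: δQ = √(δp² + δa² + δr²) = √(2.76e-05 + 2.5e-07 + 5.76e-06) = 0.00580
Q = 0.0686.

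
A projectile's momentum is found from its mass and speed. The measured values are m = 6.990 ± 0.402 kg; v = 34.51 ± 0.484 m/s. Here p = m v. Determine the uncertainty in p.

For a monomial p ∝ m, v, fractional errors add in quadrature:
  (1·δm/m)² = (1×0.0575)² = 0.00331;  (1·δv/v)² = (1×0.0140)² = 0.000197
δp/p = √(0.00350) = 0.0592
p = 241.2 kg·m/s, so δp = 0.0592 × 241.2 = 14.3 kg·m/s.

14.3 kg·m/s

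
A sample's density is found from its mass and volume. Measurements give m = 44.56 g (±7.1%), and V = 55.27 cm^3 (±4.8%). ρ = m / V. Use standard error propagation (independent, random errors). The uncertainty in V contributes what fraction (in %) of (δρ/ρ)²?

31.4%

(δρ/ρ)² = (1·δm/m)² + (-1·δV/V)²
  m term: (1×0.0710)² = 0.00504
  V term: (-1×0.0480)² = 0.00230
Total = 0.00734. Share from V = 0.00230/0.00734 = 0.314.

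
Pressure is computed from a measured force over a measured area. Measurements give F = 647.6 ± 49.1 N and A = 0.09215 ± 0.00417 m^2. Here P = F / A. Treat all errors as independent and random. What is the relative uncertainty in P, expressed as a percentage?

8.83%

Since P is a product/quotient, work with relative uncertainties:
  (1·δF/F)² = (1×0.0758)² = 0.00575;  (-1·δA/A)² = (-1×0.0453)² = 0.00205
δP/P = √(0.00780) = 0.0883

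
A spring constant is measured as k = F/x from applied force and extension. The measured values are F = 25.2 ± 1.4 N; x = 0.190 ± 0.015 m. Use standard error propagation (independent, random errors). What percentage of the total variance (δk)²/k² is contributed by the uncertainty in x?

66.9%

(δk/k)² = (1·δF/F)² + (-1·δx/x)²
  F term: (1×0.0556)² = 0.00309
  x term: (-1×0.0789)² = 0.00623
Total = 0.00932. Share from x = 0.00623/0.00932 = 0.669.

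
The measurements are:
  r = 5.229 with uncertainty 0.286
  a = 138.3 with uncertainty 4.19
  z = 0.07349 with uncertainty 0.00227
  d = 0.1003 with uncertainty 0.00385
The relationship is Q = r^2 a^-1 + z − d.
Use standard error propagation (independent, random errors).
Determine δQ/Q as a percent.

13.4%

Let p = r^2·a^-1 = 0.1977. δp/p = √((2·δr/r)² + (-1·δa/a)²) = √(0.0120 + 0.000918) = 0.114, so δp = 0.0224.
Q = p + z − d: δQ = √(δp² + δz² + δd²) = √(0.000504 + 5.15e-06 + 1.48e-05) = 0.0229
Q = 0.1709, so δQ/Q = 0.0229/0.1709 = 0.134.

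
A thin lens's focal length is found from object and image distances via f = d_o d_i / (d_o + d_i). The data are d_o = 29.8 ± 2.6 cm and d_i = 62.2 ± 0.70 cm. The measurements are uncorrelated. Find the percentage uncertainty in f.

5.91%

∂f/∂d_o = (d_i/(d_o+d_i))² = 0.457;  ∂f/∂d_i = (d_o/(d_o+d_i))² = 0.105
δf = √((∂f/∂d_o · δd_o)² + (∂f/∂d_i · δd_i)²) = √(1.41 + 0.00539) = 1.19 cm
f = 20.1 cm, so δf/f = 1.19/20.1 = 0.0591.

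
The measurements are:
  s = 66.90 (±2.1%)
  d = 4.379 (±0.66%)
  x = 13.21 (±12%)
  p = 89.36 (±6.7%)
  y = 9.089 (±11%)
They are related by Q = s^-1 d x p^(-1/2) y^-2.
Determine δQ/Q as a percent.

25.4%

For a monomial Q ∝ s^-1, d, x, p^(-1/2), y^-2, fractional errors add in quadrature:
  (-1·δs/s)² = (-1×0.0210)² = 0.000441;  (1·δd/d)² = (1×0.00660)² = 4.36e-05;  (1·δx/x)² = (1×0.120)² = 0.0144;  (−½·δp/p)² = (-0.5×0.0670)² = 0.00112;  (-2·δy/y)² = (-2×0.110)² = 0.0484
δQ/Q = √(0.0644) = 0.254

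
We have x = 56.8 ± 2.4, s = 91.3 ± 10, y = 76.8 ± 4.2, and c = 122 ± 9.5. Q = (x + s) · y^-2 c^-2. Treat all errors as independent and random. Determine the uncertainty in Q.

3.42e-07

Let u = x + s = 148. δu = √(δx² + δs²) = √(5.76 + 100) = 10.3, so δu/u = 0.0694.
Q is then a monomial in u, y, c:
δQ/Q = √((δu/u)² + (-2·δy/y)² + (-2·δc/c)²) = √(0.00482 + 0.0120 + 0.0243) = 0.203
Q = 1.69e-06, so δQ = 0.203 × 1.69e-06 = 3.42e-07.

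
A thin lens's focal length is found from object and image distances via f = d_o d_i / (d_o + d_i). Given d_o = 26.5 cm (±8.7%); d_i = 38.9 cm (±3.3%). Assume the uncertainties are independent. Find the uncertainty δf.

∂f/∂d_o = (d_i/(d_o+d_i))² = 0.354;  ∂f/∂d_i = (d_o/(d_o+d_i))² = 0.164
δf = √((∂f/∂d_o · δd_o)² + (∂f/∂d_i · δd_i)²) = √(0.665 + 0.0444) = 0.842 cm

0.842 cm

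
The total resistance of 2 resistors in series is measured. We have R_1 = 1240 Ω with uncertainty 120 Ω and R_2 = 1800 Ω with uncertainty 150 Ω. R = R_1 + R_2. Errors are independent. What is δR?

192 Ω

Absolute uncertainties add in quadrature for a linear combination:
  (δR_1)² = 14400;  (δR_2)² = 22500
δR = √(36900) = 192 Ω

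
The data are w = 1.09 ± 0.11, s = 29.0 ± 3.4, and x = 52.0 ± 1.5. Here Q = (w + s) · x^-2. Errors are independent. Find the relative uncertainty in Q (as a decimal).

Let u = w + s = 30.1. δu = √(δw² + δs²) = √(0.0121 + 11.6) = 3.40, so δu/u = 0.113.
Q is then a monomial in u, x:
δQ/Q = √((δu/u)² + (-2·δx/x)²) = √(0.0128 + 0.00333) = 0.127

0.127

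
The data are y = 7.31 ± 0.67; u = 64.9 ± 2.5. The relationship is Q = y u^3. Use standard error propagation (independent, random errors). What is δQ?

Products/powers → add relative errors in quadrature, weighted by exponent:
  (1·δy/y)² = (1×0.0917)² = 0.00840;  (3·δu/u)² = (3×0.0385)² = 0.0134
δQ/Q = √(0.0218) = 0.147
Q = 2e+06, so δQ = 0.147 × 2e+06 = 2.95e+05.

2.95e+05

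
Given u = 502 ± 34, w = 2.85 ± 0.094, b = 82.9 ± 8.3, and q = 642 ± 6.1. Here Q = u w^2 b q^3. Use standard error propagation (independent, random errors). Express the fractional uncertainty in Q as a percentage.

Relative error in a monomial: (δQ/Q)² = Σ (nᵢ · δxᵢ/xᵢ)².
  (1·δu/u)² = (1×0.0677)² = 0.00459;  (2·δw/w)² = (2×0.0330)² = 0.00435;  (1·δb/b)² = (1×0.100)² = 0.0100;  (3·δq/q)² = (3×0.00950)² = 0.000813
δQ/Q = √(0.0198) = 0.141

14.1%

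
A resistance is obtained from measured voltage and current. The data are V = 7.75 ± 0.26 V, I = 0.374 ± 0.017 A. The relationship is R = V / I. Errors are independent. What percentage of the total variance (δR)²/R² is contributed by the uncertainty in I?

(δR/R)² = (1·δV/V)² + (-1·δI/I)²
  V term: (1×0.0335)² = 0.00113
  I term: (-1×0.0455)² = 0.00207
Total = 0.00319. Share from I = 0.00207/0.00319 = 0.647.

64.7%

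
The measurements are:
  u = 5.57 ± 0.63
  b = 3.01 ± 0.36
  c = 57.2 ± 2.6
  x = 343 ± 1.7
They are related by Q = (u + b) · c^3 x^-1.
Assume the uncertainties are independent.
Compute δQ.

Let w = u + b = 8.58. δw = √(δu² + δb²) = √(0.397 + 0.130) = 0.726, so δw/w = 0.0846.
Q is then a monomial in w, c, x:
δQ/Q = √((δw/w)² + (3·δc/c)² + (-1·δx/x)²) = √(0.00715 + 0.0186 + 2.46e-05) = 0.161
Q = 4680, so δQ = 0.161 × 4680 = 752.

752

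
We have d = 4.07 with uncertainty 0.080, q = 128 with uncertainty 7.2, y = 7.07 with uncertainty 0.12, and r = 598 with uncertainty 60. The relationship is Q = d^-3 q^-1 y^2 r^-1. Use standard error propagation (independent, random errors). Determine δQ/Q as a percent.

Since Q is a product/quotient, work with relative uncertainties:
  (-3·δd/d)² = (-3×0.0197)² = 0.00348;  (-1·δq/q)² = (-1×0.0563)² = 0.00316;  (2·δy/y)² = (2×0.0170)² = 0.00115;  (-1·δr/r)² = (-1×0.100)² = 0.0101
δQ/Q = √(0.0179) = 0.134

13.4%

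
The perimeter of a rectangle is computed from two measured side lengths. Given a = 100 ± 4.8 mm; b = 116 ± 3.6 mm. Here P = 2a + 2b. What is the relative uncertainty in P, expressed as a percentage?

Each term contributes (cᵢ δxᵢ)² to (δP)²:
  (2·δa)² = 92.2;  (2·δb)² = 51.8
δP = √(144) = 12.0 mm
P = 432 mm, so δP/P = 12.0/432 = 0.0278.

2.78%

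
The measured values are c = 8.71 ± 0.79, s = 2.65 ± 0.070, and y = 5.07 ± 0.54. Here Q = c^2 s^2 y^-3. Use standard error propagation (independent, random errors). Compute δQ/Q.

Q is a product of powers, so relative uncertainties combine in quadrature:
  (2·δc/c)² = (2×0.0907)² = 0.0329;  (2·δs/s)² = (2×0.0264)² = 0.00279;  (-3·δy/y)² = (-3×0.107)² = 0.102
δQ/Q = √(0.138) = 0.371

0.371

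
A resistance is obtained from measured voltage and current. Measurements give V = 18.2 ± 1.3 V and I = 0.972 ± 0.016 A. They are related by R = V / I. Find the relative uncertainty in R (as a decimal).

0.0733

For a monomial R ∝ V, I^-1, fractional errors add in quadrature:
  (1·δV/V)² = (1×0.0714)² = 0.00510;  (-1·δI/I)² = (-1×0.0165)² = 0.000271
δR/R = √(0.00537) = 0.0733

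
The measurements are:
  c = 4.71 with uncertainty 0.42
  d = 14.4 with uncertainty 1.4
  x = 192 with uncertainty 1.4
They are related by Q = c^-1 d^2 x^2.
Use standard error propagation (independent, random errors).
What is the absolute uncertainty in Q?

Since Q is a product/quotient, work with relative uncertainties:
  (-1·δc/c)² = (-1×0.0892)² = 0.00795;  (2·δd/d)² = (2×0.0972)² = 0.0378;  (2·δx/x)² = (2×0.00729)² = 0.000213
δQ/Q = √(0.0460) = 0.214
Q = 1.62e+06, so δQ = 0.214 × 1.62e+06 = 3.48e+05.

3.48e+05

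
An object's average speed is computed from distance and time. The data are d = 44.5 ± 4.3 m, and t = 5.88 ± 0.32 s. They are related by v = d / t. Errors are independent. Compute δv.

0.839 m/s

For a monomial v ∝ d, t^-1, fractional errors add in quadrature:
  (1·δd/d)² = (1×0.0966)² = 0.00934;  (-1·δt/t)² = (-1×0.0544)² = 0.00296
δv/v = √(0.0123) = 0.111
v = 7.57 m/s, so δv = 0.111 × 7.57 = 0.839 m/s.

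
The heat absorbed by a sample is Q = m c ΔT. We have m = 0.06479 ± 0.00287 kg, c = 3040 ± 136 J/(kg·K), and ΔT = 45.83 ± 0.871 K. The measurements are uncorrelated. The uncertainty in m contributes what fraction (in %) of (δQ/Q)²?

45.4%

(δQ/Q)² = (1·δm/m)² + (1·δc/c)² + (1·δΔT/ΔT)²
  m term: (1×0.0443)² = 0.00196
  c term: (1×0.0447)² = 0.00200
  ΔT term: (1×0.0190)² = 0.000361
Total = 0.00432. Share from m = 0.00196/0.00432 = 0.454.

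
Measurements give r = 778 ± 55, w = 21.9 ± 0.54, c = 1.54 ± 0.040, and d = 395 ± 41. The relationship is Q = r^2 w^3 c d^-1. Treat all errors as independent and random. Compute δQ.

Products/powers → add relative errors in quadrature, weighted by exponent:
  (2·δr/r)² = (2×0.0707)² = 0.0200;  (3·δw/w)² = (3×0.0247)² = 0.00547;  (1·δc/c)² = (1×0.0260)² = 0.000675;  (-1·δd/d)² = (-1×0.104)² = 0.0108
δQ/Q = √(0.0369) = 0.192
Q = 2.48e+07, so δQ = 0.192 × 2.48e+07 = 4.76e+06.

4.76e+06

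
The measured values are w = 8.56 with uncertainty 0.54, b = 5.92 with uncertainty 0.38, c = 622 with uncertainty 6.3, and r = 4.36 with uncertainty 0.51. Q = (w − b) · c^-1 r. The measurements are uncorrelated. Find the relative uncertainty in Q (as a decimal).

0.276

Let u = w − b = 2.64. δu = √(δw² + δb²) = √(0.292 + 0.144) = 0.660, so δu/u = 0.250.
Q is then a monomial in u, c, r:
δQ/Q = √((δu/u)² + (-1·δc/c)² + (1·δr/r)²) = √(0.0626 + 0.000103 + 0.0137) = 0.276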